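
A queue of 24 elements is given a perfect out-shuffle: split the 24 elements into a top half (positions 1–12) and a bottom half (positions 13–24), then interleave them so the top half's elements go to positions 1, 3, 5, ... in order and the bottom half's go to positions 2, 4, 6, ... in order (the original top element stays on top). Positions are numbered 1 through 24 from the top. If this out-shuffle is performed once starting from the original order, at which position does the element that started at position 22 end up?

Track the element's position through each out-shuffle:
22 → 20

20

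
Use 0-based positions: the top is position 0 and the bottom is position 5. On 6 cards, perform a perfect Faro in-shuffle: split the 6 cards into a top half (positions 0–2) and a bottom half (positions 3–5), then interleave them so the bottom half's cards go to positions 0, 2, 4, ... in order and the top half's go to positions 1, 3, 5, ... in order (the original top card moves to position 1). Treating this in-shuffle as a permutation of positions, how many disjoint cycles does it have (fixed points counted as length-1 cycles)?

2

Trace each unvisited position around until it returns:
(0 1 3) (2 5 4)
2 cycles in total.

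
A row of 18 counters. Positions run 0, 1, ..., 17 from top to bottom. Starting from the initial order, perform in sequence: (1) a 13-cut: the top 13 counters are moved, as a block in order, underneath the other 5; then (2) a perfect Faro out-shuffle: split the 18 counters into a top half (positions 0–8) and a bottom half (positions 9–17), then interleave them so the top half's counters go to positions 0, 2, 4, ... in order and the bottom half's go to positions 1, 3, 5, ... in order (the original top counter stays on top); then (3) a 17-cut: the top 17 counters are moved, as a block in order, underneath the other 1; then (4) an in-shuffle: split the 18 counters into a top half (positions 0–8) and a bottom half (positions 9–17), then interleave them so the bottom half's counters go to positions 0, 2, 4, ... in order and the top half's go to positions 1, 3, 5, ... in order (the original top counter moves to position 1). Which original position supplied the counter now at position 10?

Undo the operations in reverse order, starting from position 10:
  undo op 4 (in-shuffle, from bottom half): 10 ← 14
  undo op 3 (cut 17): 14 ← 13
  undo op 2 (out-shuffle, from bottom half): 13 ← 15
  undo op 1 (cut 13): 15 ← 10
So the counter at position 10 came from original position 10.

10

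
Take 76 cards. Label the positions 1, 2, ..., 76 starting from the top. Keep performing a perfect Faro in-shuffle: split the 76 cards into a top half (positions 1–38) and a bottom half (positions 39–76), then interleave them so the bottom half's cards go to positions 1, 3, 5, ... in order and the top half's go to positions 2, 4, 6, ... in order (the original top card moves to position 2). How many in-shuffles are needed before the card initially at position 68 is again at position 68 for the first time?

Follow position 68 under repeated in-shuffles:
68 → 59 → 41 → 5 → 10 → 20 → 40 → 3 → ... → 68 (length 30)
It first returns after 30 in-shuffles.

30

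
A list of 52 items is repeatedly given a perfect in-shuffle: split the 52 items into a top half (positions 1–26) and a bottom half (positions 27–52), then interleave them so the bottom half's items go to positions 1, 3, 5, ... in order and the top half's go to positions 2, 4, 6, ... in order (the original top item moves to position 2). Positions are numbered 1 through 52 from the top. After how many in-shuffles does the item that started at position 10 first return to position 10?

52

Follow position 10 under repeated in-shuffles:
10 → 20 → 40 → 27 → 1 → 2 → 4 → 8 → ... → 10 (length 52)
It first returns after 52 in-shuffles.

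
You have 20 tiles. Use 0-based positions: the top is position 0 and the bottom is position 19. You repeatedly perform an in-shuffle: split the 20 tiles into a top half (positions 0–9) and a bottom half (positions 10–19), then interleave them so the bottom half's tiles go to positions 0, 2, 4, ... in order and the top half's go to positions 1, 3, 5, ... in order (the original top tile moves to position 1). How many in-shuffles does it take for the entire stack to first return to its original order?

The in-shuffle permutes the 20 positions with cycle lengths [2, 3, 3, 6, 6].
Every tile is home exactly when every cycle has completed a whole number of laps, i.e. after lcm(2, 3, 6) = 6 in-shuffles.

6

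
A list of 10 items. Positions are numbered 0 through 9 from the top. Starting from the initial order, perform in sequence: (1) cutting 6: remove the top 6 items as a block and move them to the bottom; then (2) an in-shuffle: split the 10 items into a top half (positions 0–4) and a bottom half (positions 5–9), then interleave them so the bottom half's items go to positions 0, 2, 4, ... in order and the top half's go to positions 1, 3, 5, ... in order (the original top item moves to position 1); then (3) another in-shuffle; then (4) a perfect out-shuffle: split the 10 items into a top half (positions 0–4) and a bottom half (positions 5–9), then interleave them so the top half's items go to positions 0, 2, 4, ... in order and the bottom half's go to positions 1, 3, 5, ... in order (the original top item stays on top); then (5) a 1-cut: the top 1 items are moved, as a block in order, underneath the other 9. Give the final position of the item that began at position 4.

Track the item from position 4 forward through each operation:
  after op 1 (cut 6): 4 → 8
  after op 2 (in-shuffle): 8 → 6
  after op 3 (in-shuffle): 6 → 2
  after op 4 (out-shuffle): 2 → 4
  after op 5 (cut 1): 4 → 3

3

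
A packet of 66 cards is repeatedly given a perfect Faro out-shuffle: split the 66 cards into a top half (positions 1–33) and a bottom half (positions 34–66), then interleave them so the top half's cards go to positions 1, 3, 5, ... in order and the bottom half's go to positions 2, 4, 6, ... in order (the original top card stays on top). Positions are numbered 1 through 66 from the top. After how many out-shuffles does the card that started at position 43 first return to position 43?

12

Follow position 43 under repeated out-shuffles:
43 → 20 → 39 → 12 → 23 → 45 → 24 → 47 → 28 → 55 → 44 → 22 → 43
It first returns after 12 out-shuffles.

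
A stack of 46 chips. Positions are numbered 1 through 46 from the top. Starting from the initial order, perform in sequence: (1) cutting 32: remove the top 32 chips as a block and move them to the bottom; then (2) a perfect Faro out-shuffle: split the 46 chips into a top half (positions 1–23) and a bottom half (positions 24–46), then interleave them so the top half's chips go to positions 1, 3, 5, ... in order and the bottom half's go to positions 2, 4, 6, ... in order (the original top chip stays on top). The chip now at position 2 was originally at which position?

Undo the operations in reverse order, starting from position 2:
  undo op 2 (out-shuffle, from bottom half): 2 ← 24
  undo op 1 (cut 32): 24 ← 10
So the chip at position 2 came from original position 10.

10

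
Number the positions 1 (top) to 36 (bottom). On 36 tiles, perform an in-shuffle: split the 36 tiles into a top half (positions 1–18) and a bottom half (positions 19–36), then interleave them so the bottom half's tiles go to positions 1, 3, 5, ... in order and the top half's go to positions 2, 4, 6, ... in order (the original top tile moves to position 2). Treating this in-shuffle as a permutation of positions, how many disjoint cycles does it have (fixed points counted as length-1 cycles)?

1

Trace each unvisited position around until it returns:
(1 2 4 8 16 32 ... len 36)
1 cycle in total.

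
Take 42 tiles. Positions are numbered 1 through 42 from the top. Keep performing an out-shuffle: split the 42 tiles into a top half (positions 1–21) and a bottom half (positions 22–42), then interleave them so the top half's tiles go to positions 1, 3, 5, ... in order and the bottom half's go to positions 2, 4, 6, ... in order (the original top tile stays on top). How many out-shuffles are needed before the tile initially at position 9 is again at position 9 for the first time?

Follow position 9 under repeated out-shuffles:
9 → 17 → 33 → 24 → 6 → 11 → 21 → 41 → 40 → 38 → 34 → 26 → 10 → 19 → 37 → 32 → 22 → 2 → 3 → 5 → 9
It first returns after 20 out-shuffles.

20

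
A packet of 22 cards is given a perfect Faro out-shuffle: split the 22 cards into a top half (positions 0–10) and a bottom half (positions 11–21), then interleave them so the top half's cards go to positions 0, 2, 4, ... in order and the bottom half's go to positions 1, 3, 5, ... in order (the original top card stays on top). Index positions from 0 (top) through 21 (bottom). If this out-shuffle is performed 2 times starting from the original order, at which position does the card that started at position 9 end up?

Track the card's position through each out-shuffle:
9 → 18 → 15

15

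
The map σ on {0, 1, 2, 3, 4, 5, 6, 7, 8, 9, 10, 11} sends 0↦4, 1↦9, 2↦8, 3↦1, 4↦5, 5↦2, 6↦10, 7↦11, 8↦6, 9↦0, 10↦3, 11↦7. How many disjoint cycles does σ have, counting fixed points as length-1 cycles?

2

Cycle decomposition: (0 4 5 2 8 6 10 3 1 9) (7 11).
2 cycles.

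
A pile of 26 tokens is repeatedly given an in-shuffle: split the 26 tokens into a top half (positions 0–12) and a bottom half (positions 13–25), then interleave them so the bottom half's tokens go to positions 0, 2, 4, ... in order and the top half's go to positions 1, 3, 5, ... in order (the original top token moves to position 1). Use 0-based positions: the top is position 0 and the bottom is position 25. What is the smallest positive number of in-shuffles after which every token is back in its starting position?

18

The in-shuffle permutes the 26 positions with cycle lengths [2, 6, 18].
Every token is home exactly when every cycle has completed a whole number of laps, i.e. after lcm(2, 6, 18) = 18 in-shuffles.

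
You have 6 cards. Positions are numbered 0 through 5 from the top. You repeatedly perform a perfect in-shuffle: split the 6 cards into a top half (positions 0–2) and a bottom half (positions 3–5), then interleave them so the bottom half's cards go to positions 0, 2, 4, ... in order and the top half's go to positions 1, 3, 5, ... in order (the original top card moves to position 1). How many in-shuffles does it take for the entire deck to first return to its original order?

The in-shuffle permutes the 6 positions with cycle lengths [3, 3].
Every card is home exactly when every cycle has completed a whole number of laps, i.e. after lcm(3) = 3 in-shuffles.

3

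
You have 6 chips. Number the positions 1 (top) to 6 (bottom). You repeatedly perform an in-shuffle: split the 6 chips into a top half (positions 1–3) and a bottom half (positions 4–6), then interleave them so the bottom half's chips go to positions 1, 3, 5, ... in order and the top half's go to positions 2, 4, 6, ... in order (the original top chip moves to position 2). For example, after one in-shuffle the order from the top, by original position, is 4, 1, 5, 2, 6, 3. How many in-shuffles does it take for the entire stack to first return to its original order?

3

The in-shuffle permutes the 6 positions with cycle lengths [3, 3].
Every chip is home exactly when every cycle has completed a whole number of laps, i.e. after lcm(3) = 3 in-shuffles.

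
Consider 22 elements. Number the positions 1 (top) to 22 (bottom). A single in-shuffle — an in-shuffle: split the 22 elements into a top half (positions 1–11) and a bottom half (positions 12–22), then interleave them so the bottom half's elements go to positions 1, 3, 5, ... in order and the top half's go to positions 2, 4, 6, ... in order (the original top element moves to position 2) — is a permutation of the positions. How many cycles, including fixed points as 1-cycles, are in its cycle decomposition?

Trace each unvisited position around until it returns:
(1 2 4 8 16 9 ... len 11) (5 10 20 17 11 22 ... len 11)
2 cycles in total.

2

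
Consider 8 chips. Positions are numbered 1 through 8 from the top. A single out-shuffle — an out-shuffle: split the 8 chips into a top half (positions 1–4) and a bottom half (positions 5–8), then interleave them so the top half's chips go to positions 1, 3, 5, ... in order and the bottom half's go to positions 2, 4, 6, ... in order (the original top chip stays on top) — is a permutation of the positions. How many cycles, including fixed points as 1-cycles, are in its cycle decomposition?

Trace each unvisited position around until it returns:
(1) (2 3 5) (4 7 6) (8)
4 cycles in total.

4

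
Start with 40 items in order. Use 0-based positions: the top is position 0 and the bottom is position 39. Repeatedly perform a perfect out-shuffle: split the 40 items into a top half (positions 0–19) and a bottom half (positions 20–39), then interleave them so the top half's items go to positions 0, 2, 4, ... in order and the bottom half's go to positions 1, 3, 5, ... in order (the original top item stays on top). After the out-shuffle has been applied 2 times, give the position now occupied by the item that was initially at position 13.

13

Track the item's position through each out-shuffle:
13 → 26 → 13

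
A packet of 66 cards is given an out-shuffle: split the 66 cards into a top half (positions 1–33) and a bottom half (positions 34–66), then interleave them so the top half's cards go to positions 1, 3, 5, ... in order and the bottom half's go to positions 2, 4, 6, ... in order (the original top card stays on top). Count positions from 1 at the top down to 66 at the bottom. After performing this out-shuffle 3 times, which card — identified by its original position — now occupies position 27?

53

Work backwards from position 27, undoing one out-shuffle at a time:
27 ← 14 ← 40 ← 53
So the card now at position 27 started at position 53.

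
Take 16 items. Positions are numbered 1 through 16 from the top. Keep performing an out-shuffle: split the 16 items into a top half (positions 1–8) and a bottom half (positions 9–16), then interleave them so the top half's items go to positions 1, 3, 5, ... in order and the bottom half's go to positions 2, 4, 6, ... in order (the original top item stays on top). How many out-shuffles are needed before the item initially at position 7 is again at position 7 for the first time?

4

Follow position 7 under repeated out-shuffles:
7 → 13 → 10 → 4 → 7
It first returns after 4 out-shuffles.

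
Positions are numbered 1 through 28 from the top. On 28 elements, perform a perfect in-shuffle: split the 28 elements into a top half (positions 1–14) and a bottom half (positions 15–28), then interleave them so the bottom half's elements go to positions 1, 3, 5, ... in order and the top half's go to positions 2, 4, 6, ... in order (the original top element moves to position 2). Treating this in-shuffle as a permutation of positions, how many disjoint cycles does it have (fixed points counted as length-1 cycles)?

1

Trace each unvisited position around until it returns:
(1 2 4 8 16 3 ... len 28)
1 cycle in total.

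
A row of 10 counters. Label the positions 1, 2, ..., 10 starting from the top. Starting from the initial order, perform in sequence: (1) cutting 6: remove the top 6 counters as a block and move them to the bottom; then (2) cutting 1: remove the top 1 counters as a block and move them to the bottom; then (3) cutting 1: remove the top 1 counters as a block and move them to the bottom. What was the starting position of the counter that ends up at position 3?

1

Undo the operations in reverse order, starting from position 3:
  undo op 3 (cut 1): 3 ← 4
  undo op 2 (cut 1): 4 ← 5
  undo op 1 (cut 6): 5 ← 1
So the counter at position 3 came from original position 1.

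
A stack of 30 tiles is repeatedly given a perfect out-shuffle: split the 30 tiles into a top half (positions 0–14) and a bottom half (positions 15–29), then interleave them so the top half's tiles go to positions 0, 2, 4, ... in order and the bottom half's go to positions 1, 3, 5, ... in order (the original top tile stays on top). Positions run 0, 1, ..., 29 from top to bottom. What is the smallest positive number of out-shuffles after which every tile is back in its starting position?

The out-shuffle permutes the 30 positions with cycle lengths [1, 1, 28].
Every tile is home exactly when every cycle has completed a whole number of laps, i.e. after lcm(1, 28) = 28 out-shuffles.

28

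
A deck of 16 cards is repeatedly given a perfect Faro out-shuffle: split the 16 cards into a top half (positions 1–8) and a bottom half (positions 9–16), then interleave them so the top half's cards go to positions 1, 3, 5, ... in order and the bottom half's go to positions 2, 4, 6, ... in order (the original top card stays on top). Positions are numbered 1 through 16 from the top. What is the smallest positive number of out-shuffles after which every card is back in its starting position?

4

The out-shuffle permutes the 16 positions with cycle lengths [1, 1, 2, 4, 4, 4].
Every card is home exactly when every cycle has completed a whole number of laps, i.e. after lcm(1, 2, 4) = 4 out-shuffles.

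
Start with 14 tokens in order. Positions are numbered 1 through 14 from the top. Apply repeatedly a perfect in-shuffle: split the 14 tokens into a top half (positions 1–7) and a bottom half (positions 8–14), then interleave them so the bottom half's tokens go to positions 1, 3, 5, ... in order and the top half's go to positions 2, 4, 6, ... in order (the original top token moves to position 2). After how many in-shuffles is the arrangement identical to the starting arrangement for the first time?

4

The in-shuffle permutes the 14 positions with cycle lengths [2, 4, 4, 4].
Every token is home exactly when every cycle has completed a whole number of laps, i.e. after lcm(2, 4) = 4 in-shuffles.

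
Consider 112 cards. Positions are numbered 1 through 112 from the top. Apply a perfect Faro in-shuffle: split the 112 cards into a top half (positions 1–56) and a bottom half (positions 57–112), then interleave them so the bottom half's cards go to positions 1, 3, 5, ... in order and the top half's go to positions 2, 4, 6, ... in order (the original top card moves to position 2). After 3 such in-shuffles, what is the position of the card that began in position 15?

7

Track the card's position through each in-shuffle:
15 → 30 → 60 → 7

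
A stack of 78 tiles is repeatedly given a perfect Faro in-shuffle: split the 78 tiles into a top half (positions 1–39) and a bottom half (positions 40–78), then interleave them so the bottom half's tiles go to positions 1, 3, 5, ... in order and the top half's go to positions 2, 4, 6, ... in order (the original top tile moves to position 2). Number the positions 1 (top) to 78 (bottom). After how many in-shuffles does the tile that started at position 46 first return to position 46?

Follow position 46 under repeated in-shuffles:
46 → 13 → 26 → 52 → 25 → 50 → 21 → 42 → ... → 46 (length 39)
It first returns after 39 in-shuffles.

39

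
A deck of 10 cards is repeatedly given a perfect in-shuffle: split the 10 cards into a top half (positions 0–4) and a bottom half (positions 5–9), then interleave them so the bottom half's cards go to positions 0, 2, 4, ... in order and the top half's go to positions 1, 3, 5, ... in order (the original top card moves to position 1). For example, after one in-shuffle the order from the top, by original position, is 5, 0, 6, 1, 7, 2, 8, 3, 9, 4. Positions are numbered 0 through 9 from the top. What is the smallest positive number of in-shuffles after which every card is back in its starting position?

10

The in-shuffle permutes the 10 positions with cycle lengths [10].
Every card is home exactly when every cycle has completed a whole number of laps, i.e. after lcm(10) = 10 in-shuffles.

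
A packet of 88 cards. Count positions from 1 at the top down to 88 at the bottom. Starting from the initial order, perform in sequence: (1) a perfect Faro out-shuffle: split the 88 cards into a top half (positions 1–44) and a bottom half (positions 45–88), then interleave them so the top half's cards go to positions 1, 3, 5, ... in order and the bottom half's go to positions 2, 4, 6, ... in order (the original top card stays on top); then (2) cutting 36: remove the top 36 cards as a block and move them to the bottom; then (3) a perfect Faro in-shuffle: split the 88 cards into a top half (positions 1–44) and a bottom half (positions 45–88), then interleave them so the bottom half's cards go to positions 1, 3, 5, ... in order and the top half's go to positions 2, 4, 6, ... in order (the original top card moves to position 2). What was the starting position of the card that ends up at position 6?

20

Undo the operations in reverse order, starting from position 6:
  undo op 3 (in-shuffle, from top half): 6 ← 3
  undo op 2 (cut 36): 3 ← 39
  undo op 1 (out-shuffle, from top half): 39 ← 20
So the card at position 6 came from original position 20.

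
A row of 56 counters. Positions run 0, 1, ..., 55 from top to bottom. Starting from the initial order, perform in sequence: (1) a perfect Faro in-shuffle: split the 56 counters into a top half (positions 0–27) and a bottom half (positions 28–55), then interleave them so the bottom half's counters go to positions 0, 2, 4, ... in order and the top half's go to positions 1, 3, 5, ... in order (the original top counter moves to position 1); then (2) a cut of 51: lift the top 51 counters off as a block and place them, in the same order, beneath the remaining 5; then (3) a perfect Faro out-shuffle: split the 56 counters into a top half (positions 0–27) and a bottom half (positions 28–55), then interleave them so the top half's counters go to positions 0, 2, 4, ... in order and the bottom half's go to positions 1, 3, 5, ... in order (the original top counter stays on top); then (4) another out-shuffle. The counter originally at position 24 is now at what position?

51

Track the counter from position 24 forward through each operation:
  after op 1 (in-shuffle): 24 → 49
  after op 2 (cut 51): 49 → 54
  after op 3 (out-shuffle): 54 → 53
  after op 4 (out-shuffle): 53 → 51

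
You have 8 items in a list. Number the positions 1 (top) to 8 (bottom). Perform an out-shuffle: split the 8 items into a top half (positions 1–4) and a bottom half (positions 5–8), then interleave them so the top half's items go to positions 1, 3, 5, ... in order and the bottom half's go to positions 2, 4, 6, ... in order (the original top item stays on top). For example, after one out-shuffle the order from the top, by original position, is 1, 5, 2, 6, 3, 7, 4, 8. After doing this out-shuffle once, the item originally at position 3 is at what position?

Track the item's position through each out-shuffle:
3 → 5

5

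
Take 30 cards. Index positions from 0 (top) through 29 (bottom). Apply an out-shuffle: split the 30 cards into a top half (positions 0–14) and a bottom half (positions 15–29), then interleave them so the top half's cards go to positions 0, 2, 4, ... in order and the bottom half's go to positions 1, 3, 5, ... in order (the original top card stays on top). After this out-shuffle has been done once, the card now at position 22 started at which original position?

11

Work backwards from position 22, undoing one out-shuffle at a time:
22 ← 11
So the card now at position 22 started at position 11.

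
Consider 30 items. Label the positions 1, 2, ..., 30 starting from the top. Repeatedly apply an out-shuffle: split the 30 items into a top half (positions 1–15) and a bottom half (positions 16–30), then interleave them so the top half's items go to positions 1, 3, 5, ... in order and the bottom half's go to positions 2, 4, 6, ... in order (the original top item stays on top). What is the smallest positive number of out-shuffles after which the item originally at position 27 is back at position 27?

Follow position 27 under repeated out-shuffles:
27 → 24 → 18 → 6 → 11 → 21 → 12 → 23 → ... → 27 (length 28)
It first returns after 28 out-shuffles.

28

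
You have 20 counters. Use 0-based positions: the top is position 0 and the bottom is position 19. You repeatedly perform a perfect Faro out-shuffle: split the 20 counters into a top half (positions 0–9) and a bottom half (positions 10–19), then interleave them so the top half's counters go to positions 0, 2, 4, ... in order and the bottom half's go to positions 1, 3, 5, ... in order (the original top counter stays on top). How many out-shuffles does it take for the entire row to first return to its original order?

18

The out-shuffle permutes the 20 positions with cycle lengths [1, 1, 18].
Every counter is home exactly when every cycle has completed a whole number of laps, i.e. after lcm(1, 18) = 18 out-shuffles.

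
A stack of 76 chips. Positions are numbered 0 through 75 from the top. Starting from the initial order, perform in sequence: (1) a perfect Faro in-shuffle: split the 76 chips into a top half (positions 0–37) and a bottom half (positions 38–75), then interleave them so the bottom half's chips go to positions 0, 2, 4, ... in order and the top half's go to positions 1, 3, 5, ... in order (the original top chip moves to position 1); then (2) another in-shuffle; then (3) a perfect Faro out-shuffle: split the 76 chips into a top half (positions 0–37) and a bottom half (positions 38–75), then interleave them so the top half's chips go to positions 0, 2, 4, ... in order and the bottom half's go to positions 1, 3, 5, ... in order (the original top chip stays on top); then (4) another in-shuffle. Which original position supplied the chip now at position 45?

Undo the operations in reverse order, starting from position 45:
  undo op 4 (in-shuffle, from top half): 45 ← 22
  undo op 3 (out-shuffle, from top half): 22 ← 11
  undo op 2 (in-shuffle, from top half): 11 ← 5
  undo op 1 (in-shuffle, from top half): 5 ← 2
So the chip at position 45 came from original position 2.

2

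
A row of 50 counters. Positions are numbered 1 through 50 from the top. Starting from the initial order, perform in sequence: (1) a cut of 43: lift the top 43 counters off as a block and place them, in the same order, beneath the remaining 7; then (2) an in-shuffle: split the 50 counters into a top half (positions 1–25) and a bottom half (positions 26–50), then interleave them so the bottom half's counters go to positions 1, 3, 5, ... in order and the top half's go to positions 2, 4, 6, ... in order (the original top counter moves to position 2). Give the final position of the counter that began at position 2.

Track the counter from position 2 forward through each operation:
  after op 1 (cut 43): 2 → 9
  after op 2 (in-shuffle): 9 → 18

18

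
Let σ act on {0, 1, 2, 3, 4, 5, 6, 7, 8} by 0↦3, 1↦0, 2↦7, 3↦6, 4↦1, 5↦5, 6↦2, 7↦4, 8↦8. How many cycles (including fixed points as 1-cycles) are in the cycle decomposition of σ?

3

Cycle decomposition: (0 3 6 2 7 4 1) (5) (8).
3 cycles.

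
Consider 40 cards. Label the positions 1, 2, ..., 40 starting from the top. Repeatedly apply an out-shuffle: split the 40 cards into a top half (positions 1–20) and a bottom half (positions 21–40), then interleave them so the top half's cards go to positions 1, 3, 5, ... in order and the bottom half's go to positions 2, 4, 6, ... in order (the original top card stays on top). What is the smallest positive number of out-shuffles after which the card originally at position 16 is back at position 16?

Follow position 16 under repeated out-shuffles:
16 → 31 → 22 → 4 → 7 → 13 → 25 → 10 → 19 → 37 → 34 → 28 → 16
It first returns after 12 out-shuffles.

12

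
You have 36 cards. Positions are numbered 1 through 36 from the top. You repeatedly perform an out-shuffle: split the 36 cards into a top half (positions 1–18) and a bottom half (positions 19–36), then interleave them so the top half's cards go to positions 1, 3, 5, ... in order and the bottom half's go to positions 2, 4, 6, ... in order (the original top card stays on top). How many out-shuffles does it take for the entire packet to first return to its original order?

12

The out-shuffle permutes the 36 positions with cycle lengths [1, 1, 3, 3, 4, 12, 12].
Every card is home exactly when every cycle has completed a whole number of laps, i.e. after lcm(1, 3, 4, 12) = 12 out-shuffles.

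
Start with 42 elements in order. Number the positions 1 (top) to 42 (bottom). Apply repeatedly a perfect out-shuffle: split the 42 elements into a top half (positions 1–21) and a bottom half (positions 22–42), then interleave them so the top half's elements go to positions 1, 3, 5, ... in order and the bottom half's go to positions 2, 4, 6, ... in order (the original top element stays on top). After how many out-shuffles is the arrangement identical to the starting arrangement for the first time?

20

The out-shuffle permutes the 42 positions with cycle lengths [1, 1, 20, 20].
Every element is home exactly when every cycle has completed a whole number of laps, i.e. after lcm(1, 20) = 20 out-shuffles.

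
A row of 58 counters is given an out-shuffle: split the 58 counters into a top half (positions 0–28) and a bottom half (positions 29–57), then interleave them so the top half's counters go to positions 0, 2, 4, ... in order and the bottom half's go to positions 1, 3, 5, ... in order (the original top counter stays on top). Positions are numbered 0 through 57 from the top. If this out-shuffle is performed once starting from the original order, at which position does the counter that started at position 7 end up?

14

Track the counter's position through each out-shuffle:
7 → 14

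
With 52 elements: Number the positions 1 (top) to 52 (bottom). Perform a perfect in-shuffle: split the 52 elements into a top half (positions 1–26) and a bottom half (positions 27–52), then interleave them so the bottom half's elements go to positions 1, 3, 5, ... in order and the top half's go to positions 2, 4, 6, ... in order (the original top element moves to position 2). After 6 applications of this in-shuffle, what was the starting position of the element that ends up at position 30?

Work backwards from position 30, undoing one in-shuffle at a time:
30 ← 15 ← 34 ← 17 ← 35 ← 44 ← 22
So the element now at position 30 started at position 22.

22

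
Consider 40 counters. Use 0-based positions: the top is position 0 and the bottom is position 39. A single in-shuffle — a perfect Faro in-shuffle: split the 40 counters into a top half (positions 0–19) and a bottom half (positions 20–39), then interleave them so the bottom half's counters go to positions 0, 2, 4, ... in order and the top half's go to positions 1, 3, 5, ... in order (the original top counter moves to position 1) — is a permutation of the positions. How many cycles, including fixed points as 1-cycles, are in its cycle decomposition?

2

Trace each unvisited position around until it returns:
(0 1 3 7 15 31 ... len 20) (2 5 11 23 6 13 ... len 20)
2 cycles in total.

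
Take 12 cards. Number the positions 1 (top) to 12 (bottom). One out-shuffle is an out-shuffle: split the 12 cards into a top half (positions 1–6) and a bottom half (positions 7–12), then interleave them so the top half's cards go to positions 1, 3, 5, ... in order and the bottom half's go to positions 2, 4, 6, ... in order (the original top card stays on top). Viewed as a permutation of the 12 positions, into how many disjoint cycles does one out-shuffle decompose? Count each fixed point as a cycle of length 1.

Trace each unvisited position around until it returns:
(1) (2 3 5 9 6 11 10 8 4 7) (12)
3 cycles in total.

3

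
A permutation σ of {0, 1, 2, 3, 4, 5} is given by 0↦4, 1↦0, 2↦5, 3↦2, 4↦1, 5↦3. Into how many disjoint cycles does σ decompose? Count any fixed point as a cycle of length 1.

2

Cycle decomposition: (0 4 1) (2 5 3).
2 cycles.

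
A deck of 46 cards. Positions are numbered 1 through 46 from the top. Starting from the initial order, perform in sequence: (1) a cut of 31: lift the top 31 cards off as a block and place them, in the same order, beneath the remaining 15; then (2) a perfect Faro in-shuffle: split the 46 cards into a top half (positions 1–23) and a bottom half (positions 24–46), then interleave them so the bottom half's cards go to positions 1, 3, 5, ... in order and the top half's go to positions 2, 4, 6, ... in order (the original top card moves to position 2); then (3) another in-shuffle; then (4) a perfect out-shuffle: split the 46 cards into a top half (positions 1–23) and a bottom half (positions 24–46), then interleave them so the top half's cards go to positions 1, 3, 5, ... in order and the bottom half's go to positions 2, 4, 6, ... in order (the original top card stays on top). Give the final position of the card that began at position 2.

41

Track the card from position 2 forward through each operation:
  after op 1 (cut 31): 2 → 17
  after op 2 (in-shuffle): 17 → 34
  after op 3 (in-shuffle): 34 → 21
  after op 4 (out-shuffle): 21 → 41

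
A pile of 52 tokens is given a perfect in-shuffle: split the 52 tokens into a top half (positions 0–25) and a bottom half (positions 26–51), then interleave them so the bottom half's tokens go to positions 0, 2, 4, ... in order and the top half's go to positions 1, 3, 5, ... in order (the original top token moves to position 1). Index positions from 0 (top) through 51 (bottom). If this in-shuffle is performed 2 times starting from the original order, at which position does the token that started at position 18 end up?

Track the token's position through each in-shuffle:
18 → 37 → 22

22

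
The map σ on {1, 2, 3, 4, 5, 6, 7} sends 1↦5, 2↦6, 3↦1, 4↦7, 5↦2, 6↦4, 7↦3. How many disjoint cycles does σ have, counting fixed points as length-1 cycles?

1

Cycle decomposition: (1 5 2 6 4 7 3).
1 cycle.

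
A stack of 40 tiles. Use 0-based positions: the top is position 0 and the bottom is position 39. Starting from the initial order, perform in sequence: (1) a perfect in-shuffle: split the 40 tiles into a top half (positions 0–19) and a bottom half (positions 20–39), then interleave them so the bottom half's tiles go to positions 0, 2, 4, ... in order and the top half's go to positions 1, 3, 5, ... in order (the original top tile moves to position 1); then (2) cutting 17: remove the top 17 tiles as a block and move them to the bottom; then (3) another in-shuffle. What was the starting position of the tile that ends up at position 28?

5

Undo the operations in reverse order, starting from position 28:
  undo op 3 (in-shuffle, from bottom half): 28 ← 34
  undo op 2 (cut 17): 34 ← 11
  undo op 1 (in-shuffle, from top half): 11 ← 5
So the tile at position 28 came from original position 5.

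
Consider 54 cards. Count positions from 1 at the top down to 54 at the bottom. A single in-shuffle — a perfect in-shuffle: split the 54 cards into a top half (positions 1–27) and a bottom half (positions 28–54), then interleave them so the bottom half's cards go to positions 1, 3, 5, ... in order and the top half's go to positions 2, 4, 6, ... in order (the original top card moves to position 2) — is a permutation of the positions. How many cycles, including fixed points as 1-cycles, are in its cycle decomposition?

Trace each unvisited position around until it returns:
(1 2 4 8 16 32 ... len 20) (3 6 12 24 48 41 ... len 20) (5 10 20 40 25 50 45 35 15 30) (11 22 44 33)
4 cycles in total.

4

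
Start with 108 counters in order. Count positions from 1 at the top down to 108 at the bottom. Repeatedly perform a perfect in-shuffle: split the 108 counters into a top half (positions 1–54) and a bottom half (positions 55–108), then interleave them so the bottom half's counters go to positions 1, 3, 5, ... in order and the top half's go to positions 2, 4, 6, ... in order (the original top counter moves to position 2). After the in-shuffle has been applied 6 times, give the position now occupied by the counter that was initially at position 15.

88

Track the counter's position through each in-shuffle:
15 → 30 → 60 → 11 → 22 → 44 → 88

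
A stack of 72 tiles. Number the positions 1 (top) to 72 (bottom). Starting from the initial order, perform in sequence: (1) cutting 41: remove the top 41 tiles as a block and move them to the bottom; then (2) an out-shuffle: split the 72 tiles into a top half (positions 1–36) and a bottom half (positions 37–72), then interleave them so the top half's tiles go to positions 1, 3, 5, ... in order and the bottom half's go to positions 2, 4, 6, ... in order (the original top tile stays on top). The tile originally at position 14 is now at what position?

18

Track the tile from position 14 forward through each operation:
  after op 1 (cut 41): 14 → 45
  after op 2 (out-shuffle): 45 → 18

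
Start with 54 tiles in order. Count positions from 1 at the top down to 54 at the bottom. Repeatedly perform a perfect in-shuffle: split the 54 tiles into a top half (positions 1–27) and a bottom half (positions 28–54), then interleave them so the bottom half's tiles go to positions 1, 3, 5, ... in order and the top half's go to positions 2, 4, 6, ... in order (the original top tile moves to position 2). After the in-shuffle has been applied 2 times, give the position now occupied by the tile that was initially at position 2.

Track the tile's position through each in-shuffle:
2 → 4 → 8

8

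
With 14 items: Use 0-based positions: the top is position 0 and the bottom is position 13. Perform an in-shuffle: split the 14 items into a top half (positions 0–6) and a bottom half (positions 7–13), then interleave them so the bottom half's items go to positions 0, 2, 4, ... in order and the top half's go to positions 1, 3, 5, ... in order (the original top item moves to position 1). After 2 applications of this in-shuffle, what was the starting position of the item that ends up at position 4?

4

Work backwards from position 4, undoing one in-shuffle at a time:
4 ← 9 ← 4
So the item now at position 4 started at position 4.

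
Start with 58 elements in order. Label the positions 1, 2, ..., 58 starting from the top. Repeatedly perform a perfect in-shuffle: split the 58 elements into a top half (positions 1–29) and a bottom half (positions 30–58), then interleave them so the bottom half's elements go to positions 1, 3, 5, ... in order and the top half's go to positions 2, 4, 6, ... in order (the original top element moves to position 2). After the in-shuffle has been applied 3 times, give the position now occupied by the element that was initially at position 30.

Track the element's position through each in-shuffle:
30 → 1 → 2 → 4

4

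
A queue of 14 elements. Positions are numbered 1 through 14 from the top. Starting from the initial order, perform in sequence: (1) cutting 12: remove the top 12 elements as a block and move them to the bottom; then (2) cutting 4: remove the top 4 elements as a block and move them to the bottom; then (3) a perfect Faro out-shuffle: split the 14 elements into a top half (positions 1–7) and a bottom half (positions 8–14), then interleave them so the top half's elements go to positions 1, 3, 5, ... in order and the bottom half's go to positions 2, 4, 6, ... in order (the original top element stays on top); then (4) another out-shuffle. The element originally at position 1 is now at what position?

10

Track the element from position 1 forward through each operation:
  after op 1 (cut 12): 1 → 3
  after op 2 (cut 4): 3 → 13
  after op 3 (out-shuffle): 13 → 12
  after op 4 (out-shuffle): 12 → 10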